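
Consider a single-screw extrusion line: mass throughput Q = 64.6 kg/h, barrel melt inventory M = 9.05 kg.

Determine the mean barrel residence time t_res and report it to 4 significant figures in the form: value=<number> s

value=504.3 s

Convert throughput: Q = 64.6 kg/h = 64.6/3600 = 0.0179444 kg/s
Mean residence time: t_res = M/Q_s = 9.05 kg / 0.0179444 kg/s = 504.334 s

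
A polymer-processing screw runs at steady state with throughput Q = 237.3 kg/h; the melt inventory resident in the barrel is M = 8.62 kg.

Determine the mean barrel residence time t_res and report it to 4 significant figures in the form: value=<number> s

value=130.8 s

Q_s = Q / 3600 = 237.3 / 3600 = 0.0659167 kg/s
Mean residence time: t_res = M/Q_s = 8.62 kg / 0.0659167 kg/s = 130.771 s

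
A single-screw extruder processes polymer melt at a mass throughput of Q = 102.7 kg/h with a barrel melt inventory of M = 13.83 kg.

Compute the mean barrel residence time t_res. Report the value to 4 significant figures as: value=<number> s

Convert throughput: Q = 102.7 kg/h = 102.7/3600 = 0.0285278 kg/s
t_res = M / Q_s = 13.83 / 0.0285278 = 484.791 s

value=484.8 s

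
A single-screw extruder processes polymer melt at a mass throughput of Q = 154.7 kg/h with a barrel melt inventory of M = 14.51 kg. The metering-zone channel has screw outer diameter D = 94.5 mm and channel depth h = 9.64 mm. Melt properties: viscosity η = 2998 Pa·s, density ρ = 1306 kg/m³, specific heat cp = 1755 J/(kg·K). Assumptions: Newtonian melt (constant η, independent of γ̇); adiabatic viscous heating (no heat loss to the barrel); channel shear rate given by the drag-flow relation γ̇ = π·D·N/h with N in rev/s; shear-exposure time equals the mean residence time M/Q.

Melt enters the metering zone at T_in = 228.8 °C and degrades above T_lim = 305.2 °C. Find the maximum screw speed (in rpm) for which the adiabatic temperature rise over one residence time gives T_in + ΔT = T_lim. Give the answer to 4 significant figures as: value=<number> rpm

Q_s = Q / 3600 = 154.7 / 3600 = 0.0429722 kg/s
Mean residence time: t_res = M/Q_s = 14.51 kg / 0.0429722 kg/s = 337.66 s
Convert to metres: D = 0.0945 m, h = 0.00964 m
ΔT_a = T_lim − T_in = 305.2 − 228.8 = 76.4 K
γ̇_max² = ΔT_a·ρ·cp / (η·t_res) = [76.4 × 1306 × 1755] / [2998 × 337.66] = 172.983 s⁻²
γ̇_max = sqrt(172.983) = 13.1523 s⁻¹
Solve γ̇ = πDN/h for N: N_max = γ̇_max·h/(π·D) = 13.1523 × 0.00964 / (π × 0.0945) = 0.427068 rev/s = 25.6241 rpm

value=25.62 rpm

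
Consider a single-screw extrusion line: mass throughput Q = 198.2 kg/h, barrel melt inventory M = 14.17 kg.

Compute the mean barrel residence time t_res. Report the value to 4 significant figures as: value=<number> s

Convert throughput: Q = 198.2 kg/h = 198.2/3600 = 0.0550556 kg/s
t_res = M / Q_s = 14.17 / 0.0550556 = 257.376 s

value=257.4 s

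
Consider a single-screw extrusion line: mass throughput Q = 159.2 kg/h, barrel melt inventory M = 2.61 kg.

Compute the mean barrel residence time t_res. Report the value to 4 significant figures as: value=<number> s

Throughput in SI: Q_s = 159.2 kg/h ÷ 3600 s/h = 0.0442222 kg/s
Mean residence time: t_res = M/Q_s = 2.61 kg / 0.0442222 kg/s = 59.0201 s

value=59.02 s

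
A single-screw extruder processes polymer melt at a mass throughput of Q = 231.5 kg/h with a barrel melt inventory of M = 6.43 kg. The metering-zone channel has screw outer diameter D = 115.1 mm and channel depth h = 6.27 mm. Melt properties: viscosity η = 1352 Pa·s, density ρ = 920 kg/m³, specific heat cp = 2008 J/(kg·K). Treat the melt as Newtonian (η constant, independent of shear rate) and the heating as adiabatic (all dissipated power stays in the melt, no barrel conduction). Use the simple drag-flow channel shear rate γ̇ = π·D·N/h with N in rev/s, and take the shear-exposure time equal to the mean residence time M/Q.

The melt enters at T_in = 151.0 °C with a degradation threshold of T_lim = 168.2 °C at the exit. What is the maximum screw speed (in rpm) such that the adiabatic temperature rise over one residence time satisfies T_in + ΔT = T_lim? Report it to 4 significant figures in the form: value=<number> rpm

value=15.95 rpm

Q_s = Q / 3600 = 231.5 / 3600 = 0.0643056 kg/s
Mean residence time: t_res = M/Q_s = 6.43 kg / 0.0643056 kg/s = 99.9914 s
Geometry in SI: D = 115.1 mm → 0.1151 m, h = 6.27 mm → 0.00627 m
ΔT_a = T_lim − T_in = 168.2 − 151.0 = 17.2 K
γ̇_max² = ΔT_a·ρ·cp / (η·t_res) = [17.2 × 920 × 2008] / [1352 × 99.9914] = 235.039 s⁻²
γ̇_max = √235.039 = 15.331 s⁻¹
N_max = γ̇_max h / (πD) = 15.331·0.00627/(π·0.1151) = 0.265835 rev/s → ×60 = 15.9501 rpm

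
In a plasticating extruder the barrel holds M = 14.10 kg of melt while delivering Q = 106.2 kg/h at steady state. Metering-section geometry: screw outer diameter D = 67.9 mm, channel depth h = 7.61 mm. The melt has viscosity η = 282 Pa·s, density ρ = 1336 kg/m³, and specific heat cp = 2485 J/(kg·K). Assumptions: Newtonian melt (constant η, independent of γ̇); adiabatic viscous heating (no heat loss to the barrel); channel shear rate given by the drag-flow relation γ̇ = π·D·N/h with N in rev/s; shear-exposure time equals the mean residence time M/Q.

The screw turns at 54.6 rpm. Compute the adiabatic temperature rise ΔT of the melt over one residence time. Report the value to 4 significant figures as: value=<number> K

Throughput in SI: Q_s = 106.2 kg/h ÷ 3600 s/h = 0.0295 kg/s
t_res = M / Q_s = 14.10 / 0.0295 = 477.966 s
Geometry in metres: D = 67.9 mm → 0.0679 m, h = 7.61 mm → 0.00761 m; screw speed N = 54.6 rpm = 0.91 rev/s
γ̇ = π·D·N / h = π · 0.0679 · 0.91 / 0.00761 = 25.508 s⁻¹
ΔT = η·γ̇²·t_res/(ρ·cp) = [282 × 25.508² × 477.966] / [1336 × 2485] = 26.4159 K

value=26.42 K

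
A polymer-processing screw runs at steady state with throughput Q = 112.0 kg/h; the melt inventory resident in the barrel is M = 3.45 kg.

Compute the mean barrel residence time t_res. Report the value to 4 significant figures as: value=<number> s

value=110.9 s

Q_s = Q / 3600 = 112.0 / 3600 = 0.0311111 kg/s
t_res = M / Q_s = 3.45 ÷ 0.0311111 = 110.893 s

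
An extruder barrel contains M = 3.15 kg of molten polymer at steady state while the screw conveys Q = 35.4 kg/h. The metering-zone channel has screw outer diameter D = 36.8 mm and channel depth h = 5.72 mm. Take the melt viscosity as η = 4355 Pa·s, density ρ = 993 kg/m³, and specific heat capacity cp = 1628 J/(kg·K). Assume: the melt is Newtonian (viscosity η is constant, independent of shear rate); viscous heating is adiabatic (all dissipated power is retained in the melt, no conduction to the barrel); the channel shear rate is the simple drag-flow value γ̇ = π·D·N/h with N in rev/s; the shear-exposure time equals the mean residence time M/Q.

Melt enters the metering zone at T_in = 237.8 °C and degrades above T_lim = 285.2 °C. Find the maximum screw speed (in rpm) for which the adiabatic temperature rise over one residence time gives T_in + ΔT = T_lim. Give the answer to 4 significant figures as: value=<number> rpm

Q_s = Q / 3600 = 35.4 / 3600 = 0.00983333 kg/s
t_res = M / Q_s = 3.15 ÷ 0.00983333 = 320.339 s
D = 36.8 mm = 0.0368 m;  h = 5.72 mm = 0.00572 m
Allowable rise: ΔT_a = T_lim − T_in = 285.2 − 237.8 = 47.4 K
γ̇_max² = ΔT_a·ρ·cp/(η·t_res) = 47.4·993·1628/(4355·320.339) = 54.9268 s⁻²
γ̇_max = √54.9268 = 7.41126 s⁻¹
N_max = γ̇_max h / (πD) = 7.41126·0.00572/(π·0.0368) = 0.366683 rev/s → ×60 = 22.001 rpm

value=22.00 rpm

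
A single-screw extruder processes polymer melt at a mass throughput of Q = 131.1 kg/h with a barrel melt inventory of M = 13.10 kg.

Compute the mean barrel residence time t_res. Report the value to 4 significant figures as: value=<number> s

value=359.7 s

Throughput in SI: Q_s = 131.1 kg/h ÷ 3600 s/h = 0.0364167 kg/s
t_res = M / Q_s = 13.10 / 0.0364167 = 359.725 s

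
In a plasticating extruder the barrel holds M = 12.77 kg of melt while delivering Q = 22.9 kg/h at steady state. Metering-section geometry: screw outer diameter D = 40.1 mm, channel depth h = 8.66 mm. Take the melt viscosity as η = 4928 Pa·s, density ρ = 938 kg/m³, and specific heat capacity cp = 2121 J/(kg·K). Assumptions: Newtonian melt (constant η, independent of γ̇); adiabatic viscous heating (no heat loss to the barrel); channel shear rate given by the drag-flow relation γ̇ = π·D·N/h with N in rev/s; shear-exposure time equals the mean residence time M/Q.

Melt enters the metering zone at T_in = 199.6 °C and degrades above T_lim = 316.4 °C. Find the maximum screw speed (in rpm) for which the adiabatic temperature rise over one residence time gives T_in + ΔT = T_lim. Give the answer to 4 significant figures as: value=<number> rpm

Q_s = Q / 3600 = 22.9 / 3600 = 0.00636111 kg/s
t_res = M / Q_s = 12.77 / 0.00636111 = 2007.51 s
Convert to metres: D = 0.0401 m, h = 0.00866 m
ΔT_a = T_lim − T_in = 316.4 − 199.6 = 116.8 K
Invert ΔT = ηγ̇²t_res/(ρcp) for γ̇: γ̇_max² = ΔT_a ρ cp / (η t_res) = 116.8·938·2121 / (4928·2007.51) = 23.4886 s⁻²
Take the square root: γ̇_max = √(23.4886) = 4.84651 s⁻¹
N_max = γ̇_max·h / (π·D) = 4.84651 · 0.00866 / (π · 0.0401) = 0.33316 rev/s = 19.9896 rpm

value=19.99 rpm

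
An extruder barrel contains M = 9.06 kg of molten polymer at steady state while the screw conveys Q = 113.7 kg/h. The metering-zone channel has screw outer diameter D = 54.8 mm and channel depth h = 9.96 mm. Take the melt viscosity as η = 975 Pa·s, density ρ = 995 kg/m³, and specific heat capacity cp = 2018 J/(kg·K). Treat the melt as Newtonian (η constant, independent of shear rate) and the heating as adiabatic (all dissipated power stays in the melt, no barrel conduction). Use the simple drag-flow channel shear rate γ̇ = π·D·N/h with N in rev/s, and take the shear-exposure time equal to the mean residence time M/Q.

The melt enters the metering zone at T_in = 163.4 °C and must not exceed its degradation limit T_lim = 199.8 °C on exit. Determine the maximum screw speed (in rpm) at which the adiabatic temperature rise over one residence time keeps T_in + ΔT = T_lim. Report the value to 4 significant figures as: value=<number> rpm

Throughput in SI: Q_s = 113.7 kg/h ÷ 3600 s/h = 0.0315833 kg/s
t_res = M / Q_s = 9.06 ÷ 0.0315833 = 286.86 s
Convert to metres: D = 0.0548 m, h = 0.00996 m
ΔT_a = T_lim − T_in = 199.8 − 163.4 = 36.4 K
γ̇_max² = ΔT_a·ρ·cp/(η·t_res) = 36.4·995·2018/(975·286.86) = 261.319 s⁻²
Take the square root: γ̇_max = √(261.319) = 16.1654 s⁻¹
N_max = γ̇_max h / (πD) = 16.1654·0.00996/(π·0.0548) = 0.935221 rev/s → ×60 = 56.1133 rpm

value=56.11 rpm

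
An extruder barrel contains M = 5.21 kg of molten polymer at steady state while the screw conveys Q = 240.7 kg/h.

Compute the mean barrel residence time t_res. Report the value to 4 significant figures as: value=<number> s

value=77.92 s

Throughput in SI: Q_s = 240.7 kg/h ÷ 3600 s/h = 0.0668611 kg/s
t_res = M / Q_s = 5.21 ÷ 0.0668611 = 77.9227 s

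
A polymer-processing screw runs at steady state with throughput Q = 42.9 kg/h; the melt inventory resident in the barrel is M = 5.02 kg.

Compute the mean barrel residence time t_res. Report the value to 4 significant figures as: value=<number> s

Convert throughput: Q = 42.9 kg/h = 42.9/3600 = 0.0119167 kg/s
Mean residence time: t_res = M/Q_s = 5.02 kg / 0.0119167 kg/s = 421.259 s

value=421.3 s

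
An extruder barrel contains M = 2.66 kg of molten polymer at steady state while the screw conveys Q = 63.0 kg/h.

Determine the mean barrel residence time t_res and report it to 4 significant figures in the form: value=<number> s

value=152.0 s

Convert throughput: Q = 63.0 kg/h = 63.0/3600 = 0.0175 kg/s
t_res = M / Q_s = 2.66 ÷ 0.0175 = 152 s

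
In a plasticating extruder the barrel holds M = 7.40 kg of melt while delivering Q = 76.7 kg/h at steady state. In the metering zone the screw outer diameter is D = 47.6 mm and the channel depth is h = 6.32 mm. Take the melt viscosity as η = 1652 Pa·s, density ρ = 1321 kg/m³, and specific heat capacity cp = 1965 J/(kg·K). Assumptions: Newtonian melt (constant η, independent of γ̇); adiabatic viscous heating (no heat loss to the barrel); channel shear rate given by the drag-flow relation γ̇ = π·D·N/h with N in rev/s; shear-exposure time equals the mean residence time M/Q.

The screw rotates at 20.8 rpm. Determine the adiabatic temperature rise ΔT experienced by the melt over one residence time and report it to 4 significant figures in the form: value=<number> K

Throughput in SI: Q_s = 76.7 kg/h ÷ 3600 s/h = 0.0213056 kg/s
t_res = M / Q_s = 7.40 ÷ 0.0213056 = 347.327 s
Geometry in metres: D = 47.6 mm → 0.0476 m, h = 6.32 mm → 0.00632 m; screw speed N = 20.8 rpm = 0.346667 rev/s
Shear rate: γ̇ = πDN/h = π·0.0476·0.346667/0.00632 = 8.20261 s⁻¹
ΔT = η·γ̇²·t_res / (ρ·cp) = 1652 · (8.20261)² · 347.327 / (1321 · 1965) = 14.8726 K

value=14.87 K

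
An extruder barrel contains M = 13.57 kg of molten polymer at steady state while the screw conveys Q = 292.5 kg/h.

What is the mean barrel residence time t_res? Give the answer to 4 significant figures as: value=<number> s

Q_s = Q / 3600 = 292.5 / 3600 = 0.08125 kg/s
Mean residence time: t_res = M/Q_s = 13.57 kg / 0.08125 kg/s = 167.015 s

value=167.0 s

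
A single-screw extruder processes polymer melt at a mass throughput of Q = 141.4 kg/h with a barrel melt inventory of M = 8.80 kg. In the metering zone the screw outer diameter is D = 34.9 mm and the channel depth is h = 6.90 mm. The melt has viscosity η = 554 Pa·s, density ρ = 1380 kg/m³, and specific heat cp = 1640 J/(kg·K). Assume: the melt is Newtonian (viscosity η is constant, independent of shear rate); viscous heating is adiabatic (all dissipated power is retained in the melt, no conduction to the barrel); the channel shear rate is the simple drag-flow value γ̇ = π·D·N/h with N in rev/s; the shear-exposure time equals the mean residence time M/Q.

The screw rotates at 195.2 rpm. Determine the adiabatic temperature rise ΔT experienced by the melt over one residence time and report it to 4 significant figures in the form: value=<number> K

Q_s = Q / 3600 = 141.4 / 3600 = 0.0392778 kg/s
t_res = M / Q_s = 8.80 ÷ 0.0392778 = 224.045 s
Convert to SI: D = 0.0349 m, h = 0.0069 m, N = 195.2/60 = 3.25333 rev/s
γ̇ = π D N / h = (π)(0.0349)(3.25333) / 0.0069 = 51.6957 s⁻¹
ΔT = η·γ̇²·t_res/(ρ·cp) = [554 × 51.6957² × 224.045] / [1380 × 1640] = 146.566 K

value=146.6 K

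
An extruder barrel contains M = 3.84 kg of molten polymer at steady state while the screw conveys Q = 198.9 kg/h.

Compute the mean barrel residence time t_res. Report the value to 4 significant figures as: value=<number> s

value=69.50 s

Throughput in SI: Q_s = 198.9 kg/h ÷ 3600 s/h = 0.05525 kg/s
t_res = M / Q_s = 3.84 / 0.05525 = 69.5023 s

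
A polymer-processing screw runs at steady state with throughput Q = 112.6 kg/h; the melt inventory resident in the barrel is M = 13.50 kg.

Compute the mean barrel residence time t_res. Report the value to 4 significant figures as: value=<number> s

Q_s = Q / 3600 = 112.6 / 3600 = 0.0312778 kg/s
t_res = M / Q_s = 13.50 ÷ 0.0312778 = 431.616 s

value=431.6 s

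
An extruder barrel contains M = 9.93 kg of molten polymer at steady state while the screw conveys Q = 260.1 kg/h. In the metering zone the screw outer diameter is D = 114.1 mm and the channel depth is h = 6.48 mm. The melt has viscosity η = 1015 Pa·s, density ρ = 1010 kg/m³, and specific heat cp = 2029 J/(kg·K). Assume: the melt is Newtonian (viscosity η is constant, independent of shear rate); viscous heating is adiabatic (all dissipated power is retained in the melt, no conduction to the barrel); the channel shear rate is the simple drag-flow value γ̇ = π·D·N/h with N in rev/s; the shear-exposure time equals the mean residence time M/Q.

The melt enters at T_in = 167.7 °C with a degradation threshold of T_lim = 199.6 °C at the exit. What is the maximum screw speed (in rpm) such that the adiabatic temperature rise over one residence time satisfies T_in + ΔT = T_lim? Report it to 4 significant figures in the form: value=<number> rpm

value=23.48 rpm

Convert throughput: Q = 260.1 kg/h = 260.1/3600 = 0.07225 kg/s
t_res = M / Q_s = 9.93 ÷ 0.07225 = 137.439 s
D = 114.1 mm = 0.1141 m;  h = 6.48 mm = 0.00648 m
Allowable rise: ΔT_a = T_lim − T_in = 199.6 − 167.7 = 31.9 K
Invert ΔT = ηγ̇²t_res/(ρcp) for γ̇: γ̇_max² = ΔT_a ρ cp / (η t_res) = 31.9·1010·2029 / (1015·137.439) = 468.616 s⁻²
γ̇_max = sqrt(468.616) = 21.6475 s⁻¹
N_max = γ̇_max·h / (π·D) = 21.6475 · 0.00648 / (π · 0.1141) = 0.391334 rev/s = 23.4801 rpm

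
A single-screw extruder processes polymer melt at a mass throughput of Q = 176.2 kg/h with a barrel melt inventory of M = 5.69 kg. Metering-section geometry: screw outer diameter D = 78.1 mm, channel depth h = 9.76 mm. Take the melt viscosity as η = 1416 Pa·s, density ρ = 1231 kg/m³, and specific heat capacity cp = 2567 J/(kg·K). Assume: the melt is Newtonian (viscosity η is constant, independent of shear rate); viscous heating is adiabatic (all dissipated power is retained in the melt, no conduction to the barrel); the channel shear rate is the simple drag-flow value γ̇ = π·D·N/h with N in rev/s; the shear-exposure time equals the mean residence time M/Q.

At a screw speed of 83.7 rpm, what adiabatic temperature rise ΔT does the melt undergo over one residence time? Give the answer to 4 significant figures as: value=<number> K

Throughput in SI: Q_s = 176.2 kg/h ÷ 3600 s/h = 0.0489444 kg/s
t_res = M / Q_s = 5.69 ÷ 0.0489444 = 116.254 s
Geometry in metres: D = 78.1 mm → 0.0781 m, h = 9.76 mm → 0.00976 m; screw speed N = 83.7 rpm = 1.395 rev/s
γ̇ = π·D·N / h = π · 0.0781 · 1.395 / 0.00976 = 35.0692 s⁻¹
Adiabatic rise: ΔT = η γ̇² t_res / (ρ cp) = 1416·(35.0692)²·116.254 / (1231·2567) = 64.0676 K

value=64.07 K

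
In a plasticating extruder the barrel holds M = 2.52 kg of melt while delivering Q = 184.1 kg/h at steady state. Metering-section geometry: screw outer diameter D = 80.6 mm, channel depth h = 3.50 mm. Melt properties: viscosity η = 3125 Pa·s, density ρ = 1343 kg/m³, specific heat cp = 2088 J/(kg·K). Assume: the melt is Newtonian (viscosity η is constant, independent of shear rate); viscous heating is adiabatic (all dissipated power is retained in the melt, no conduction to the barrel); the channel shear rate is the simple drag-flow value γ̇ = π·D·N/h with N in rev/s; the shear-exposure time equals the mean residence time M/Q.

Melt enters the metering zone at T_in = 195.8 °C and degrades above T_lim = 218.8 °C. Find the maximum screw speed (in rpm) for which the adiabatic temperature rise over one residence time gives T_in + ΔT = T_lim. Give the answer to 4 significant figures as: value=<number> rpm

Convert throughput: Q = 184.1 kg/h = 184.1/3600 = 0.0511389 kg/s
t_res = M / Q_s = 2.52 / 0.0511389 = 49.2776 s
Geometry in SI: D = 80.6 mm → 0.0806 m, h = 3.50 mm → 0.0035 m
ΔT_a = T_lim − T_in = 218.8 − 195.8 = 23 K
γ̇_max² = ΔT_a·ρ·cp / (η·t_res) = [23 × 1343 × 2088] / [3125 × 49.2776] = 418.827 s⁻²
γ̇_max = sqrt(418.827) = 20.4653 s⁻¹
Solve γ̇ = πDN/h for N: N_max = γ̇_max·h/(π·D) = 20.4653 × 0.0035 / (π × 0.0806) = 0.282879 rev/s = 16.9727 rpm

value=16.97 rpm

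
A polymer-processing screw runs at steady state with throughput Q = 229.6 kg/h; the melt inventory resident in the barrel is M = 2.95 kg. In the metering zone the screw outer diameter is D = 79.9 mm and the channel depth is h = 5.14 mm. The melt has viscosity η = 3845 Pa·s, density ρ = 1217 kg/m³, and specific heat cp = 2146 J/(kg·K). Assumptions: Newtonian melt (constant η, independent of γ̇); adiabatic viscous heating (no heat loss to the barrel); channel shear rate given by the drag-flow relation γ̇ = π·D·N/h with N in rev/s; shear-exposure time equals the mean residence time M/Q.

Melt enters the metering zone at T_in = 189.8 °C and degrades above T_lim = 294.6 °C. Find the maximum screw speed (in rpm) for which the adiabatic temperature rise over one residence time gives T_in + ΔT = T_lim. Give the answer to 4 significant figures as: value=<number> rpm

value=48.20 rpm

Convert throughput: Q = 229.6 kg/h = 229.6/3600 = 0.0637778 kg/s
t_res = M / Q_s = 2.95 / 0.0637778 = 46.2544 s
D = 79.9 mm = 0.0799 m;  h = 5.14 mm = 0.00514 m
ΔT_a = T_lim − T_in = 294.6 °C − 189.8 °C = 104.8 K
γ̇_max² = ΔT_a·ρ·cp/(η·t_res) = 104.8·1217·2146/(3845·46.2544) = 1538.98 s⁻²
γ̇_max = sqrt(1538.98) = 39.2298 s⁻¹
N_max = γ̇_max h / (πD) = 39.2298·0.00514/(π·0.0799) = 0.803309 rev/s → ×60 = 48.1986 rpm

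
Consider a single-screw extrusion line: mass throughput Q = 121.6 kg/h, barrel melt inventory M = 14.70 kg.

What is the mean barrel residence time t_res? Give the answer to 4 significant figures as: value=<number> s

value=435.2 s

Convert throughput: Q = 121.6 kg/h = 121.6/3600 = 0.0337778 kg/s
t_res = M / Q_s = 14.70 ÷ 0.0337778 = 435.197 s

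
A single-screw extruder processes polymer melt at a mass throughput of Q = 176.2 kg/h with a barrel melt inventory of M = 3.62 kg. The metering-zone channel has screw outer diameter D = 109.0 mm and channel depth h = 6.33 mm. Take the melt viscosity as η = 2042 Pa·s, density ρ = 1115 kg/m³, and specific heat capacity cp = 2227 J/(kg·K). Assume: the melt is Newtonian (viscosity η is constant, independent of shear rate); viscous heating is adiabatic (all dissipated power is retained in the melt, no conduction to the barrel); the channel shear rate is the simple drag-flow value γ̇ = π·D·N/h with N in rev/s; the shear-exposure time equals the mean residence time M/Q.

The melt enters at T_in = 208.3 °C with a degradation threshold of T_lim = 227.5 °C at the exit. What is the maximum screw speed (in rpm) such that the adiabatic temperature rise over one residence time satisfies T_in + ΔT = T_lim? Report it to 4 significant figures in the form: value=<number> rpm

Throughput in SI: Q_s = 176.2 kg/h ÷ 3600 s/h = 0.0489444 kg/s
Mean residence time: t_res = M/Q_s = 3.62 kg / 0.0489444 kg/s = 73.9614 s
Geometry in SI: D = 109.0 mm → 0.109 m, h = 6.33 mm → 0.00633 m
ΔT_a = T_lim − T_in = 227.5 °C − 208.3 °C = 19.2 K
Invert ΔT = ηγ̇²t_res/(ρcp) for γ̇: γ̇_max² = ΔT_a ρ cp / (η t_res) = 19.2·1115·2227 / (2042·73.9614) = 315.672 s⁻²
Take the square root: γ̇_max = √(315.672) = 17.7671 s⁻¹
N_max = γ̇_max·h / (π·D) = 17.7671 · 0.00633 / (π · 0.109) = 0.328432 rev/s = 19.7059 rpm

value=19.71 rpm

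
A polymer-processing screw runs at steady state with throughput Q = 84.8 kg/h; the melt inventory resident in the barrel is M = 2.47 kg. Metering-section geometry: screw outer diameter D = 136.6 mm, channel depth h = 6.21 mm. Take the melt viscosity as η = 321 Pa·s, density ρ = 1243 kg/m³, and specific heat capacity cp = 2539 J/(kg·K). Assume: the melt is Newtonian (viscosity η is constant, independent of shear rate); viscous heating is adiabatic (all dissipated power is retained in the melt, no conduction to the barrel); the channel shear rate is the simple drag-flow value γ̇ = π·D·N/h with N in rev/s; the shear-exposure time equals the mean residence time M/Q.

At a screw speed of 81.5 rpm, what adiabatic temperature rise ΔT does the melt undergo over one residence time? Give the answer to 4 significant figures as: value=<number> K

value=93.97 K

Q_s = Q / 3600 = 84.8 / 3600 = 0.0235556 kg/s
Mean residence time: t_res = M/Q_s = 2.47 kg / 0.0235556 kg/s = 104.858 s
Convert to SI: D = 0.1366 m, h = 0.00621 m, N = 81.5/60 = 1.35833 rev/s
γ̇ = π·D·N / h = π · 0.1366 · 1.35833 / 0.00621 = 93.8675 s⁻¹
Adiabatic rise: ΔT = η γ̇² t_res / (ρ cp) = 321·(93.8675)²·104.858 / (1243·2539) = 93.9735 K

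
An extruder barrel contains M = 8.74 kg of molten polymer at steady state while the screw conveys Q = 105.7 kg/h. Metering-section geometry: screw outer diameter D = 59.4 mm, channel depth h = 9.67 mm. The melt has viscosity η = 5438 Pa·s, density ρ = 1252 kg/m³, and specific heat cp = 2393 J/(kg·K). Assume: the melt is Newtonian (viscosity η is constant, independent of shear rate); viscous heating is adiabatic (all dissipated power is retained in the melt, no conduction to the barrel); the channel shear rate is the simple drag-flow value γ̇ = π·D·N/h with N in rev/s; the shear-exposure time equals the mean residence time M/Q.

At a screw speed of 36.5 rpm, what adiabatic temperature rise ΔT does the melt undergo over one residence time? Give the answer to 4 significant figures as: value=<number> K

Q_s = Q / 3600 = 105.7 / 3600 = 0.0293611 kg/s
t_res = M / Q_s = 8.74 ÷ 0.0293611 = 297.673 s
D = 59.4 mm = 0.0594 m;  h = 9.67 mm = 0.00967 m;  N = 36.5 rpm / 60 = 0.608333 rev/s
γ̇ = π·D·N / h = π · 0.0594 · 0.608333 / 0.00967 = 11.7396 s⁻¹
Adiabatic rise: ΔT = η γ̇² t_res / (ρ cp) = 5438·(11.7396)²·297.673 / (1252·2393) = 74.4619 K

value=74.46 K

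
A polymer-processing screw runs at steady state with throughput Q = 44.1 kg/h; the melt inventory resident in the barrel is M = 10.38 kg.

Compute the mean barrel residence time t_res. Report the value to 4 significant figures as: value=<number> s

value=847.3 s

Throughput in SI: Q_s = 44.1 kg/h ÷ 3600 s/h = 0.01225 kg/s
t_res = M / Q_s = 10.38 / 0.01225 = 847.347 s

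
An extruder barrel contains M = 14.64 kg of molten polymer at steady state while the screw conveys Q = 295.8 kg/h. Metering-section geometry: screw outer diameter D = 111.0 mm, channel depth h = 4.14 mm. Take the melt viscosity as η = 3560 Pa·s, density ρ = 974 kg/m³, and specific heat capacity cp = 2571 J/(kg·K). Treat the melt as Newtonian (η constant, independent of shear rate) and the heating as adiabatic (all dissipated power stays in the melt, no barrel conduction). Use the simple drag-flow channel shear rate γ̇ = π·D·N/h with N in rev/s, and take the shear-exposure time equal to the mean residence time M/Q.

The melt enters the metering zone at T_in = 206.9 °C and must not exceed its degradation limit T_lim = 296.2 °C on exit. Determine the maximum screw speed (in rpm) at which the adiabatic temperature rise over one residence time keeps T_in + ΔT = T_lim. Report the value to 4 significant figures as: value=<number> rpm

value=13.37 rpm

Throughput in SI: Q_s = 295.8 kg/h ÷ 3600 s/h = 0.0821667 kg/s
t_res = M / Q_s = 14.64 ÷ 0.0821667 = 178.174 s
Geometry in SI: D = 111.0 mm → 0.111 m, h = 4.14 mm → 0.00414 m
ΔT_a = T_lim − T_in = 296.2 °C − 206.9 °C = 89.3 K
γ̇_max² = ΔT_a·ρ·cp / (η·t_res) = [89.3 × 974 × 2571] / [3560 × 178.174] = 352.547 s⁻²
γ̇_max = √352.547 = 18.7762 s⁻¹
N_max = γ̇_max·h / (π·D) = 18.7762 · 0.00414 / (π · 0.111) = 0.222913 rev/s = 13.3748 rpm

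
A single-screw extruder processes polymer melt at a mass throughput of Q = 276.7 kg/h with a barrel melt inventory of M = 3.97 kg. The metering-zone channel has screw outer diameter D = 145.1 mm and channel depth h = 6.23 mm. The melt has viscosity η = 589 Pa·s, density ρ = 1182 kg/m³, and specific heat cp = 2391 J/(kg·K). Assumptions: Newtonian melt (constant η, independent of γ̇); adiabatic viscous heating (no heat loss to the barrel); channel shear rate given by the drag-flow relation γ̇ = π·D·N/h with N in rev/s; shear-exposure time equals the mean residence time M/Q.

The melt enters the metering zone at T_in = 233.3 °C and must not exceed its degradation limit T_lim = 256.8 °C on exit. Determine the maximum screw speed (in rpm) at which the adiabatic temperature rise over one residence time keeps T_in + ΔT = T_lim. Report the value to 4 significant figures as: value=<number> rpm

Throughput in SI: Q_s = 276.7 kg/h ÷ 3600 s/h = 0.0768611 kg/s
t_res = M / Q_s = 3.97 / 0.0768611 = 51.6516 s
Geometry in SI: D = 145.1 mm → 0.1451 m, h = 6.23 mm → 0.00623 m
ΔT_a = T_lim − T_in = 256.8 − 233.3 = 23.5 K
γ̇_max² = ΔT_a·ρ·cp / (η·t_res) = [23.5 × 1182 × 2391] / [589 × 51.6516] = 2183.06 s⁻²
γ̇_max = √2183.06 = 46.7232 s⁻¹
Solve γ̇ = πDN/h for N: N_max = γ̇_max·h/(π·D) = 46.7232 × 0.00623 / (π × 0.1451) = 0.638563 rev/s = 38.3138 rpm

value=38.31 rpm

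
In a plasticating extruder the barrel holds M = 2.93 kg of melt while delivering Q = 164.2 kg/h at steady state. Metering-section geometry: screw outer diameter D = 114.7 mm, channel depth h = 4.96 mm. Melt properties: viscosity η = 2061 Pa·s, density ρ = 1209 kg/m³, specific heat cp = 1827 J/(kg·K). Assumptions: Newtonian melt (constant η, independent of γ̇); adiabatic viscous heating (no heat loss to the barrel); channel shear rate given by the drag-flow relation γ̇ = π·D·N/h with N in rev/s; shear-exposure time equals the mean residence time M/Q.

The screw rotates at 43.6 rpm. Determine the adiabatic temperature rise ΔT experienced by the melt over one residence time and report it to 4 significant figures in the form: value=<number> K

value=167.0 K

Convert throughput: Q = 164.2 kg/h = 164.2/3600 = 0.0456111 kg/s
Mean residence time: t_res = M/Q_s = 2.93 kg / 0.0456111 kg/s = 64.2387 s
D = 114.7 mm = 0.1147 m;  h = 4.96 mm = 0.00496 m;  N = 43.6 rpm / 60 = 0.726667 rev/s
Shear rate: γ̇ = πDN/h = π·0.1147·0.726667/0.00496 = 52.7918 s⁻¹
Adiabatic rise: ΔT = η γ̇² t_res / (ρ cp) = 2061·(52.7918)²·64.2387 / (1209·1827) = 167.049 K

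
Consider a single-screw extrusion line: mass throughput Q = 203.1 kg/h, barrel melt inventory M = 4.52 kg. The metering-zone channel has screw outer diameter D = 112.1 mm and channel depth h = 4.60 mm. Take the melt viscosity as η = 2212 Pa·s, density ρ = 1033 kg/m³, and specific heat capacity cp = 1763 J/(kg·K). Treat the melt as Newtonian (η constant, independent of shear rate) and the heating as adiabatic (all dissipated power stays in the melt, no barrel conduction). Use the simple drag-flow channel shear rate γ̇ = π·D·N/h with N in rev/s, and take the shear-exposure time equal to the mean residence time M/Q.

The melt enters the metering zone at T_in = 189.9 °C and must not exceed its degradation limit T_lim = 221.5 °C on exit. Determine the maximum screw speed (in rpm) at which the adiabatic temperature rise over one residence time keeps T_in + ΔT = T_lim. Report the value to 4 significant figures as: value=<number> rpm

value=14.12 rpm

Throughput in SI: Q_s = 203.1 kg/h ÷ 3600 s/h = 0.0564167 kg/s
Mean residence time: t_res = M/Q_s = 4.52 kg / 0.0564167 kg/s = 80.1182 s
D = 112.1 mm = 0.1121 m;  h = 4.60 mm = 0.0046 m
ΔT_a = T_lim − T_in = 221.5 °C − 189.9 °C = 31.6 K
γ̇_max² = ΔT_a·ρ·cp/(η·t_res) = 31.6·1033·1763/(2212·80.1182) = 324.731 s⁻²
γ̇_max = √324.731 = 18.0203 s⁻¹
N_max = γ̇_max·h / (π·D) = 18.0203 · 0.0046 / (π · 0.1121) = 0.235377 rev/s = 14.1226 rpm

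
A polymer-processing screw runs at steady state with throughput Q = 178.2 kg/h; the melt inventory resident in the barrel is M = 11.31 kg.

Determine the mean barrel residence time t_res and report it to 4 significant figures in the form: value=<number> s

Q_s = Q / 3600 = 178.2 / 3600 = 0.0495 kg/s
Mean residence time: t_res = M/Q_s = 11.31 kg / 0.0495 kg/s = 228.485 s

value=228.5 s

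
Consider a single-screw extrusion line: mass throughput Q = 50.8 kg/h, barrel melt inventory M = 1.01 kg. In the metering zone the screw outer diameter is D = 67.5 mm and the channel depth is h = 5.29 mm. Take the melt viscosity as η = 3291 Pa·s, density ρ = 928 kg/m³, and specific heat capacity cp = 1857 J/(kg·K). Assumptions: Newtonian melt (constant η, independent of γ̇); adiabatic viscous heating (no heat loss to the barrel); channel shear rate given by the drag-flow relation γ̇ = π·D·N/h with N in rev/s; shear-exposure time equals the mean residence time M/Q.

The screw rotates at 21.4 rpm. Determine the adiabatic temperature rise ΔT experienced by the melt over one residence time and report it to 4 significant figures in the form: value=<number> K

Convert throughput: Q = 50.8 kg/h = 50.8/3600 = 0.0141111 kg/s
t_res = M / Q_s = 1.01 ÷ 0.0141111 = 71.5748 s
Convert to SI: D = 0.0675 m, h = 0.00529 m, N = 21.4/60 = 0.356667 rev/s
Shear rate: γ̇ = πDN/h = π·0.0675·0.356667/0.00529 = 14.2975 s⁻¹
Adiabatic rise: ΔT = η γ̇² t_res / (ρ cp) = 3291·(14.2975)²·71.5748 / (928·1857) = 27.9415 K

value=27.94 K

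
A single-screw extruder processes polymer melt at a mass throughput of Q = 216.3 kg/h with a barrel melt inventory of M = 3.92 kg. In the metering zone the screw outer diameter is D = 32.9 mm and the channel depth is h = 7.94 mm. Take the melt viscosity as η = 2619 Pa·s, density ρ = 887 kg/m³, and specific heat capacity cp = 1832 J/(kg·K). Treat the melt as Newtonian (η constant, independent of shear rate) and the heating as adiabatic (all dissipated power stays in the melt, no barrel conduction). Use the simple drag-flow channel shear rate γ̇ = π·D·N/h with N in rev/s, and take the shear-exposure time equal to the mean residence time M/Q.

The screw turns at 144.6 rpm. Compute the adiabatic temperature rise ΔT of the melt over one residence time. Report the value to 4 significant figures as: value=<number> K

value=103.5 K

Throughput in SI: Q_s = 216.3 kg/h ÷ 3600 s/h = 0.0600833 kg/s
Mean residence time: t_res = M/Q_s = 3.92 kg / 0.0600833 kg/s = 65.2427 s
D = 32.9 mm = 0.0329 m;  h = 7.94 mm = 0.00794 m;  N = 144.6 rpm / 60 = 2.41 rev/s
Shear rate: γ̇ = πDN/h = π·0.0329·2.41/0.00794 = 31.372 s⁻¹
Adiabatic rise: ΔT = η γ̇² t_res / (ρ cp) = 2619·(31.372)²·65.2427 / (887·1832) = 103.491 K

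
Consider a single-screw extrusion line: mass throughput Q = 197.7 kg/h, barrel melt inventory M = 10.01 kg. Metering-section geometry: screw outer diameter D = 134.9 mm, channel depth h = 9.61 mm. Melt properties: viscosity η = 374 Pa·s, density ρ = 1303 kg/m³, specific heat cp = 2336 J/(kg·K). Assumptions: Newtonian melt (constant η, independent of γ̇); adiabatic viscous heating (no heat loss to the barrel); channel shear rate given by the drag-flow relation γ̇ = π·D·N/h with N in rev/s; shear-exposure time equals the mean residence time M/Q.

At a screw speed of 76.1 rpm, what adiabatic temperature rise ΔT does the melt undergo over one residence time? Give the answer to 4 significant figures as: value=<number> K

Convert throughput: Q = 197.7 kg/h = 197.7/3600 = 0.0549167 kg/s
Mean residence time: t_res = M/Q_s = 10.01 kg / 0.0549167 kg/s = 182.276 s
Convert to SI: D = 0.1349 m, h = 0.00961 m, N = 76.1/60 = 1.26833 rev/s
Shear rate: γ̇ = πDN/h = π·0.1349·1.26833/0.00961 = 55.9335 s⁻¹
ΔT = η·γ̇²·t_res/(ρ·cp) = [374 × 55.9335² × 182.276] / [1303 × 2336] = 70.0693 K

value=70.07 K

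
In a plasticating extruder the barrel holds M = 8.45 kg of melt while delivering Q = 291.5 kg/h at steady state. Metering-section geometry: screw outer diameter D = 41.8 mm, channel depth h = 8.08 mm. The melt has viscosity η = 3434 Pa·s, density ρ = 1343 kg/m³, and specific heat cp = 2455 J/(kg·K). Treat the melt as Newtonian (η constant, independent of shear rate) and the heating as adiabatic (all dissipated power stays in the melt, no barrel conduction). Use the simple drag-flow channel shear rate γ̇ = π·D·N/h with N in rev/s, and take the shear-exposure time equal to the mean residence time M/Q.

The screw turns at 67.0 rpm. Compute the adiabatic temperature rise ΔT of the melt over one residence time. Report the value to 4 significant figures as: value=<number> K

value=35.80 K

Q_s = Q / 3600 = 291.5 / 3600 = 0.0809722 kg/s
t_res = M / Q_s = 8.45 ÷ 0.0809722 = 104.357 s
D = 41.8 mm = 0.0418 m;  h = 8.08 mm = 0.00808 m;  N = 67.0 rpm / 60 = 1.11667 rev/s
γ̇ = π D N / h = (π)(0.0418)(1.11667) / 0.00808 = 18.1484 s⁻¹
Adiabatic rise: ΔT = η γ̇² t_res / (ρ cp) = 3434·(18.1484)²·104.357 / (1343·2455) = 35.7989 K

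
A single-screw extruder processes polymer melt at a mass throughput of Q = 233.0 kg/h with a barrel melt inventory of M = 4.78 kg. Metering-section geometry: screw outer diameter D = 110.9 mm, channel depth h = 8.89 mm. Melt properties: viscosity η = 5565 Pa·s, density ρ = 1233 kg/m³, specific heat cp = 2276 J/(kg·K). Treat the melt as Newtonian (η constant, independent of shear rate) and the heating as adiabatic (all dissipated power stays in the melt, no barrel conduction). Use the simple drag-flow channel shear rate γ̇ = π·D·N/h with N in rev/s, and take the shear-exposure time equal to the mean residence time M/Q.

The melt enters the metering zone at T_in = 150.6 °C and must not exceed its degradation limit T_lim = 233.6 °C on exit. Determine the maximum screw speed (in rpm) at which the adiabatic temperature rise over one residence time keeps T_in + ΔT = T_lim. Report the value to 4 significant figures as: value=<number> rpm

value=36.45 rpm

Q_s = Q / 3600 = 233.0 / 3600 = 0.0647222 kg/s
t_res = M / Q_s = 4.78 / 0.0647222 = 73.8541 s
Geometry in SI: D = 110.9 mm → 0.1109 m, h = 8.89 mm → 0.00889 m
ΔT_a = T_lim − T_in = 233.6 − 150.6 = 83 K
Invert ΔT = ηγ̇²t_res/(ρcp) for γ̇: γ̇_max² = ΔT_a ρ cp / (η t_res) = 83·1233·2276 / (5565·73.8541) = 566.727 s⁻²
Take the square root: γ̇_max = √(566.727) = 23.806 s⁻¹
N_max = γ̇_max·h / (π·D) = 23.806 · 0.00889 / (π · 0.1109) = 0.607445 rev/s = 36.4467 rpm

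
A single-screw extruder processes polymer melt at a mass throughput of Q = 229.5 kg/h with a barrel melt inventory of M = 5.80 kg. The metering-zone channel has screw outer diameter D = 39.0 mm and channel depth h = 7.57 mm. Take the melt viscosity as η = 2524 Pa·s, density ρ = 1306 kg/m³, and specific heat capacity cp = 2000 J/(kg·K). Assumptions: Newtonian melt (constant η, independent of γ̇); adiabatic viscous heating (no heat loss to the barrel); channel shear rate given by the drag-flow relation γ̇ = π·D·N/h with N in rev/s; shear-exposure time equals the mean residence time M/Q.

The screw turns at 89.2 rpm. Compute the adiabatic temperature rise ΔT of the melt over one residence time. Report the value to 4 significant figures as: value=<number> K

Convert throughput: Q = 229.5 kg/h = 229.5/3600 = 0.06375 kg/s
Mean residence time: t_res = M/Q_s = 5.80 kg / 0.06375 kg/s = 90.9804 s
Geometry in metres: D = 39.0 mm → 0.039 m, h = 7.57 mm → 0.00757 m; screw speed N = 89.2 rpm = 1.48667 rev/s
γ̇ = π D N / h = (π)(0.039)(1.48667) / 0.00757 = 24.062 s⁻¹
ΔT = η·γ̇²·t_res/(ρ·cp) = [2524 × 24.062² × 90.9804] / [1306 × 2000] = 50.9012 K

value=50.90 K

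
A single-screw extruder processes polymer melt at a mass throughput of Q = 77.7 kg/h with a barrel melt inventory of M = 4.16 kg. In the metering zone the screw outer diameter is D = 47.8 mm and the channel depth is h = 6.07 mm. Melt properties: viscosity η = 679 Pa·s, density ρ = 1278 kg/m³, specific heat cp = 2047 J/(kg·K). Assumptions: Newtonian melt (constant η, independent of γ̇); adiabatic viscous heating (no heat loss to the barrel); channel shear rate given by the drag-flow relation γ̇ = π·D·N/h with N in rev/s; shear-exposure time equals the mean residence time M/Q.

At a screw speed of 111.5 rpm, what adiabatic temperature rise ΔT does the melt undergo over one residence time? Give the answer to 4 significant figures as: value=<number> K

value=105.7 K

Throughput in SI: Q_s = 77.7 kg/h ÷ 3600 s/h = 0.0215833 kg/s
t_res = M / Q_s = 4.16 / 0.0215833 = 192.741 s
Geometry in metres: D = 47.8 mm → 0.0478 m, h = 6.07 mm → 0.00607 m; screw speed N = 111.5 rpm = 1.85833 rev/s
γ̇ = π·D·N / h = π · 0.0478 · 1.85833 / 0.00607 = 45.974 s⁻¹
ΔT = η·γ̇²·t_res / (ρ·cp) = 679 · (45.974)² · 192.741 / (1278 · 2047) = 105.736 K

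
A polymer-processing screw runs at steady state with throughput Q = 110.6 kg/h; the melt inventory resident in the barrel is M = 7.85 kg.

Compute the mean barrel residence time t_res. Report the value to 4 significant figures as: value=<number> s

value=255.5 s

Q_s = Q / 3600 = 110.6 / 3600 = 0.0307222 kg/s
t_res = M / Q_s = 7.85 ÷ 0.0307222 = 255.515 s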